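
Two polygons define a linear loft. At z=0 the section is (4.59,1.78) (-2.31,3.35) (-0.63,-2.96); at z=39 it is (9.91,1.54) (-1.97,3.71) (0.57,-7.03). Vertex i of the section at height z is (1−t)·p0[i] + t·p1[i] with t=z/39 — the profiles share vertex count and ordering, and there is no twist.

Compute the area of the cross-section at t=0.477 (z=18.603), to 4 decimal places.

Cross-section at t=0.477: each vertex is (1-t)·p0[i] + t·p1[i].
  v1: (1-0.477)·(4.59,1.78) + 0.477·(9.91,1.54) = (7.1276,1.6655)
  v2: (1-0.477)·(-2.31,3.35) + 0.477·(-1.97,3.71) = (-2.1478,3.5217)
  v3: (1-0.477)·(-0.63,-2.96) + 0.477·(0.57,-7.03) = (-0.0576,-4.9014)
Shoelace sum Σ(x_i·y_{i+1} − x_{i+1}·y_i):
  i=1: 7.1276·3.5217 − -2.1478·1.6655 = +28.6788 (running +28.6788)
  i=2: -2.1478·-4.9014 − -0.0576·3.5217 = +10.7302 (running +39.4089)
  i=3: -0.0576·1.6655 − 7.1276·-4.9014 = +34.8394 (running +74.2484)
Area = |Σ|/2 = |74.2484|/2 = 37.1242

Area at t=0.477: 37.1242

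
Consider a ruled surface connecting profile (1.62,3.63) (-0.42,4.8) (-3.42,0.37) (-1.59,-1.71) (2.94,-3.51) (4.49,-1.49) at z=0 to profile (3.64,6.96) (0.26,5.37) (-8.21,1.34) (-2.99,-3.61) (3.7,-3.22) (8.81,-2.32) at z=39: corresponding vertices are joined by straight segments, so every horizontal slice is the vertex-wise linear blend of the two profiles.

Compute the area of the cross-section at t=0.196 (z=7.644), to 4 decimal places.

Cross-section at t=0.196: each vertex is (1-t)·p0[i] + t·p1[i].
  v1: (1-0.196)·(1.62,3.63) + 0.196·(3.64,6.96) = (2.0159,4.2827)
  v2: (1-0.196)·(-0.42,4.8) + 0.196·(0.26,5.37) = (-0.2867,4.9117)
  v3: (1-0.196)·(-3.42,0.37) + 0.196·(-8.21,1.34) = (-4.3588,0.5601)
  v4: (1-0.196)·(-1.59,-1.71) + 0.196·(-2.99,-3.61) = (-1.8644,-2.0824)
  v5: (1-0.196)·(2.94,-3.51) + 0.196·(3.7,-3.22) = (3.0890,-3.4532)
  v6: (1-0.196)·(4.49,-1.49) + 0.196·(8.81,-2.32) = (5.3367,-1.6527)
Shoelace sum Σ(x_i·y_{i+1} − x_{i+1}·y_i):
  i=1: 2.0159·4.9117 − -0.2867·4.2827 = +11.1296 (running +11.1296)
  i=2: -0.2867·0.5601 − -4.3588·4.9117 = +21.2488 (running +32.3784)
  i=3: -4.3588·-2.0824 − -1.8644·0.5601 = +10.1211 (running +42.4995)
  i=4: -1.8644·-3.4532 − 3.0890·-2.0824 = +12.8705 (running +55.3700)
  i=5: 3.0890·-1.6527 − 5.3367·-3.4532 = +13.3235 (running +68.6935)
  i=6: 5.3367·4.2827 − 2.0159·-1.6527 = +26.1871 (running +94.8806)
Area = |Σ|/2 = |94.8806|/2 = 47.4403

Area at t=0.196: 47.4403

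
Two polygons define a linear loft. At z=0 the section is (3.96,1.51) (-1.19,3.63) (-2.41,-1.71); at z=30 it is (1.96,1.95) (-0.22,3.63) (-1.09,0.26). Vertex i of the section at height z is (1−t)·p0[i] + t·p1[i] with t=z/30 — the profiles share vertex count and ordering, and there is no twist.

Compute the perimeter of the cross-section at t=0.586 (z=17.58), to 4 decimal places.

Cross-section at t=0.586: each vertex is (1-t)·p0[i] + t·p1[i].
  v1: (1-0.586)·(3.96,1.51) + 0.586·(1.96,1.95) = (2.7880,1.7678)
  v2: (1-0.586)·(-1.19,3.63) + 0.586·(-0.22,3.63) = (-0.6216,3.6300)
  v3: (1-0.586)·(-2.41,-1.71) + 0.586·(-1.09,0.26) = (-1.6365,-0.5556)
Perimeter = Σ |v_{i+1} − v_i|:
  edge 1→2: √(-3.4096² + 1.8622²) = 3.8850 (running 3.8850)
  edge 2→3: √(-1.0149² + -4.1856²) = 4.3069 (running 8.1918)
  edge 3→1: √(4.4245² + 2.3234²) = 4.9974 (running 13.1893)
Perimeter = 13.1893

Perimeter at t=0.586: 13.1893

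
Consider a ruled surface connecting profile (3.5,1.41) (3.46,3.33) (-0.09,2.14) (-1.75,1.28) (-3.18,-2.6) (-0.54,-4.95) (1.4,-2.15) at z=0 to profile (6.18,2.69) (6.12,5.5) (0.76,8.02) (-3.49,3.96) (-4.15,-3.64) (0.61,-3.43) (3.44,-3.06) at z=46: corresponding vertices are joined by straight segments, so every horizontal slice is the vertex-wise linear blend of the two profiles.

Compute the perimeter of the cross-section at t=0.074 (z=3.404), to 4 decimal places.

Perimeter at t=0.074: 23.4417

Cross-section at t=0.074: each vertex is (1-t)·p0[i] + t·p1[i].
  v1: (1-0.074)·(3.5,1.41) + 0.074·(6.18,2.69) = (3.6983,1.5047)
  v2: (1-0.074)·(3.46,3.33) + 0.074·(6.12,5.5) = (3.6568,3.4906)
  v3: (1-0.074)·(-0.09,2.14) + 0.074·(0.76,8.02) = (-0.0271,2.5751)
  v4: (1-0.074)·(-1.75,1.28) + 0.074·(-3.49,3.96) = (-1.8788,1.4783)
  v5: (1-0.074)·(-3.18,-2.6) + 0.074·(-4.15,-3.64) = (-3.2518,-2.6770)
  v6: (1-0.074)·(-0.54,-4.95) + 0.074·(0.61,-3.43) = (-0.4549,-4.8375)
  v7: (1-0.074)·(1.4,-2.15) + 0.074·(3.44,-3.06) = (1.5510,-2.2173)
Perimeter = Σ |v_{i+1} − v_i|:
  edge 1→2: √(-0.0415² + 1.9859²) = 1.9863 (running 1.9863)
  edge 2→3: √(-3.6839² + -0.9155²) = 3.7960 (running 5.7823)
  edge 3→4: √(-1.8517² + -1.0968²) = 2.1521 (running 7.9344)
  edge 4→5: √(-1.3730² + -4.1553²) = 4.3762 (running 12.3106)
  edge 5→6: √(2.7969² + -2.1606²) = 3.5342 (running 15.8448)
  edge 6→7: √(2.0059² + 2.6202²) = 3.2998 (running 19.1447)
  edge 7→1: √(2.1474² + 3.7221²) = 4.2971 (running 23.4417)
Perimeter = 23.4417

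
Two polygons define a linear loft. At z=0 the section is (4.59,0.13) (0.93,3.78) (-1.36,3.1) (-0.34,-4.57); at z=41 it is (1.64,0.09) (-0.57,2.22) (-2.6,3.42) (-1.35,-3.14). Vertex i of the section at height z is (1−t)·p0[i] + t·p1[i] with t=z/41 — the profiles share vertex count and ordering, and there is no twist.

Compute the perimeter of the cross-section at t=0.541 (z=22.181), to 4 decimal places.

Perimeter at t=0.541: 18.8751

Cross-section at t=0.541: each vertex is (1-t)·p0[i] + t·p1[i].
  v1: (1-0.541)·(4.59,0.13) + 0.541·(1.64,0.09) = (2.9940,0.1084)
  v2: (1-0.541)·(0.93,3.78) + 0.541·(-0.57,2.22) = (0.1185,2.9360)
  v3: (1-0.541)·(-1.36,3.1) + 0.541·(-2.6,3.42) = (-2.0308,3.2731)
  v4: (1-0.541)·(-0.34,-4.57) + 0.541·(-1.35,-3.14) = (-0.8864,-3.7964)
Perimeter = Σ |v_{i+1} − v_i|:
  edge 1→2: √(-2.8755² + 2.8277²) = 4.0329 (running 4.0329)
  edge 2→3: √(-2.1493² + 0.3371²) = 2.1756 (running 6.2085)
  edge 3→4: √(1.1444² + -7.0695²) = 7.1615 (running 13.3701)
  edge 4→1: √(3.8805² + 3.9047²) = 5.5050 (running 18.8751)
Perimeter = 18.8751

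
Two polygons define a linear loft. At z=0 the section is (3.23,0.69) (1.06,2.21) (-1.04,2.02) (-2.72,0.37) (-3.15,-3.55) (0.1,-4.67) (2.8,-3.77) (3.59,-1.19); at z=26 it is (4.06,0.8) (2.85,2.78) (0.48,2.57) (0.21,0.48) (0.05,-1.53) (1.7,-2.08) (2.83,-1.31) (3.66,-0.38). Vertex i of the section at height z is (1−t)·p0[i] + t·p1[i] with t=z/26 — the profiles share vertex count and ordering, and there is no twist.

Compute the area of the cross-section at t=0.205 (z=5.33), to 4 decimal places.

Area at t=0.205: 30.1608

Cross-section at t=0.205: each vertex is (1-t)·p0[i] + t·p1[i].
  v1: (1-0.205)·(3.23,0.69) + 0.205·(4.06,0.8) = (3.4002,0.7126)
  v2: (1-0.205)·(1.06,2.21) + 0.205·(2.85,2.78) = (1.4270,2.3268)
  v3: (1-0.205)·(-1.04,2.02) + 0.205·(0.48,2.57) = (-0.7284,2.1328)
  v4: (1-0.205)·(-2.72,0.37) + 0.205·(0.21,0.48) = (-2.1194,0.3926)
  v5: (1-0.205)·(-3.15,-3.55) + 0.205·(0.05,-1.53) = (-2.4940,-3.1359)
  v6: (1-0.205)·(0.1,-4.67) + 0.205·(1.7,-2.08) = (0.4280,-4.1391)
  v7: (1-0.205)·(2.8,-3.77) + 0.205·(2.83,-1.31) = (2.8061,-3.2657)
  v8: (1-0.205)·(3.59,-1.19) + 0.205·(3.66,-0.38) = (3.6044,-1.0240)
Shoelace sum Σ(x_i·y_{i+1} − x_{i+1}·y_i):
  i=1: 3.4002·2.3268 − 1.4270·0.7126 = +6.8949 (running +6.8949)
  i=2: 1.4270·2.1328 − -0.7284·2.3268 = +4.7382 (running +11.6331)
  i=3: -0.7284·0.3926 − -2.1194·2.1328 = +4.2341 (running +15.8672)
  i=4: -2.1194·-3.1359 − -2.4940·0.3926 = +7.6251 (running +23.4923)
  i=5: -2.4940·-4.1391 − 0.4280·-3.1359 = +11.6650 (running +35.1572)
  i=6: 0.4280·-3.2657 − 2.8061·-4.1391 = +10.2171 (running +45.3743)
  i=7: 2.8061·-1.0240 − 3.6044·-3.2657 = +8.8974 (running +54.2717)
  i=8: 3.6044·0.7126 − 3.4002·-1.0240 = +6.0499 (running +60.3215)
Area = |Σ|/2 = |60.3215|/2 = 30.1608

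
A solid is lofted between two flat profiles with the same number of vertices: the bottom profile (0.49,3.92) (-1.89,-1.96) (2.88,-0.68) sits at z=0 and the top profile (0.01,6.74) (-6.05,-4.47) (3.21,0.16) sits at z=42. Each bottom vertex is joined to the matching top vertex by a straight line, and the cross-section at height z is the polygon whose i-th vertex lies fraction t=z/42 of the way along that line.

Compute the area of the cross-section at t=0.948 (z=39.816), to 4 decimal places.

Cross-section at t=0.948: each vertex is (1-t)·p0[i] + t·p1[i].
  v1: (1-0.948)·(0.49,3.92) + 0.948·(0.01,6.74) = (0.0350,6.5934)
  v2: (1-0.948)·(-1.89,-1.96) + 0.948·(-6.05,-4.47) = (-5.8337,-4.3395)
  v3: (1-0.948)·(2.88,-0.68) + 0.948·(3.21,0.16) = (3.1928,0.1163)
Shoelace sum Σ(x_i·y_{i+1} − x_{i+1}·y_i):
  i=1: 0.0350·-4.3395 − -5.8337·6.5934 = +38.3118 (running +38.3118)
  i=2: -5.8337·0.1163 − 3.1928·-4.3395 = +13.1767 (running +51.4885)
  i=3: 3.1928·6.5934 − 0.0350·0.1163 = +21.0475 (running +72.5360)
Area = |Σ|/2 = |72.5360|/2 = 36.2680

Area at t=0.948: 36.2680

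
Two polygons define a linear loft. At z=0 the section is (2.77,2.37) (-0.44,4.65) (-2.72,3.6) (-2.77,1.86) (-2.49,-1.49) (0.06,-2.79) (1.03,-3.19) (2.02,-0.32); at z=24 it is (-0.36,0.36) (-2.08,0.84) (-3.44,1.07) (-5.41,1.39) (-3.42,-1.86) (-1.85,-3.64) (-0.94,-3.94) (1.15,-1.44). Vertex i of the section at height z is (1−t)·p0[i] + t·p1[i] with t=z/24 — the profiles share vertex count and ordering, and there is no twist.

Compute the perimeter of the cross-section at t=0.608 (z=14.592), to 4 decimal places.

Cross-section at t=0.608: each vertex is (1-t)·p0[i] + t·p1[i].
  v1: (1-0.608)·(2.77,2.37) + 0.608·(-0.36,0.36) = (0.8670,1.1479)
  v2: (1-0.608)·(-0.44,4.65) + 0.608·(-2.08,0.84) = (-1.4371,2.3335)
  v3: (1-0.608)·(-2.72,3.6) + 0.608·(-3.44,1.07) = (-3.1578,2.0618)
  v4: (1-0.608)·(-2.77,1.86) + 0.608·(-5.41,1.39) = (-4.3751,1.5742)
  v5: (1-0.608)·(-2.49,-1.49) + 0.608·(-3.42,-1.86) = (-3.0554,-1.7150)
  v6: (1-0.608)·(0.06,-2.79) + 0.608·(-1.85,-3.64) = (-1.1013,-3.3068)
  v7: (1-0.608)·(1.03,-3.19) + 0.608·(-0.94,-3.94) = (-0.1678,-3.6460)
  v8: (1-0.608)·(2.02,-0.32) + 0.608·(1.15,-1.44) = (1.4910,-1.0010)
Perimeter = Σ |v_{i+1} − v_i|:
  edge 1→2: √(-2.3041² + 1.1856²) = 2.5912 (running 2.5912)
  edge 2→3: √(-1.7206² + -0.2718²) = 1.7420 (running 4.3332)
  edge 3→4: √(-1.2174² + -0.4875²) = 1.3114 (running 5.6445)
  edge 4→5: √(1.3197² + -3.2892²) = 3.5441 (running 9.1886)
  edge 5→6: √(1.9542² + -1.5918²) = 2.5205 (running 11.7091)
  edge 6→7: √(0.9335² + -0.3392²) = 0.9932 (running 12.7023)
  edge 7→8: √(1.6588² + 2.6450²) = 3.1222 (running 15.8245)
  edge 8→1: √(-0.6241² + 2.1489²) = 2.2377 (running 18.0621)
Perimeter = 18.0621

Perimeter at t=0.608: 18.0621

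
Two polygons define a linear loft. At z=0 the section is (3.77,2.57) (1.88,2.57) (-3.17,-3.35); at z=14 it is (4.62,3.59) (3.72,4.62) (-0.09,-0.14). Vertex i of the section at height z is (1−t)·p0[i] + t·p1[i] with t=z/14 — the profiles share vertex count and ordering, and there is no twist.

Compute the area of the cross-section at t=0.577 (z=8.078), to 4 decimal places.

Area at t=0.577: 4.7502

Cross-section at t=0.577: each vertex is (1-t)·p0[i] + t·p1[i].
  v1: (1-0.577)·(3.77,2.57) + 0.577·(4.62,3.59) = (4.2605,3.1585)
  v2: (1-0.577)·(1.88,2.57) + 0.577·(3.72,4.62) = (2.9417,3.7529)
  v3: (1-0.577)·(-3.17,-3.35) + 0.577·(-0.09,-0.14) = (-1.3928,-1.4978)
Shoelace sum Σ(x_i·y_{i+1} − x_{i+1}·y_i):
  i=1: 4.2605·3.7529 − 2.9417·3.1585 = +6.6974 (running +6.6974)
  i=2: 2.9417·-1.4978 − -1.3928·3.7529 = +0.8210 (running +7.5184)
  i=3: -1.3928·3.1585 − 4.2605·-1.4978 = +1.9821 (running +9.5005)
Area = |Σ|/2 = |9.5005|/2 = 4.7502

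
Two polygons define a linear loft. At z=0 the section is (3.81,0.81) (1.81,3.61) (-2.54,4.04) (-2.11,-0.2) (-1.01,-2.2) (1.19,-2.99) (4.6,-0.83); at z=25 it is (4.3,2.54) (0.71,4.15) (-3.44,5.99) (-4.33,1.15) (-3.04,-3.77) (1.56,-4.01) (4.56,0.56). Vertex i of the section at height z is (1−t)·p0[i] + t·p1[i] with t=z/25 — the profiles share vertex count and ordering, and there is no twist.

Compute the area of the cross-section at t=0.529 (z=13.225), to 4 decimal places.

Cross-section at t=0.529: each vertex is (1-t)·p0[i] + t·p1[i].
  v1: (1-0.529)·(3.81,0.81) + 0.529·(4.3,2.54) = (4.0692,1.7252)
  v2: (1-0.529)·(1.81,3.61) + 0.529·(0.71,4.15) = (1.2281,3.8957)
  v3: (1-0.529)·(-2.54,4.04) + 0.529·(-3.44,5.99) = (-3.0161,5.0716)
  v4: (1-0.529)·(-2.11,-0.2) + 0.529·(-4.33,1.15) = (-3.2844,0.5141)
  v5: (1-0.529)·(-1.01,-2.2) + 0.529·(-3.04,-3.77) = (-2.0839,-3.0305)
  v6: (1-0.529)·(1.19,-2.99) + 0.529·(1.56,-4.01) = (1.3857,-3.5296)
  v7: (1-0.529)·(4.6,-0.83) + 0.529·(4.56,0.56) = (4.5788,-0.0947)
Shoelace sum Σ(x_i·y_{i+1} − x_{i+1}·y_i):
  i=1: 4.0692·3.8957 − 1.2281·1.7252 = +13.7336 (running +13.7336)
  i=2: 1.2281·5.0716 − -3.0161·3.8957 = +17.9781 (running +31.7116)
  i=3: -3.0161·0.5141 − -3.2844·5.0716 = +15.1062 (running +46.8178)
  i=4: -3.2844·-3.0305 − -2.0839·0.5141 = +11.0248 (running +57.8427)
  i=5: -2.0839·-3.5296 − 1.3857·-3.0305 = +11.5547 (running +69.3973)
  i=6: 1.3857·-0.0947 − 4.5788·-3.5296 = +16.0302 (running +85.4275)
  i=7: 4.5788·1.7252 − 4.0692·-0.0947 = +8.2846 (running +93.7121)
Area = |Σ|/2 = |93.7121|/2 = 46.8560

Area at t=0.529: 46.8560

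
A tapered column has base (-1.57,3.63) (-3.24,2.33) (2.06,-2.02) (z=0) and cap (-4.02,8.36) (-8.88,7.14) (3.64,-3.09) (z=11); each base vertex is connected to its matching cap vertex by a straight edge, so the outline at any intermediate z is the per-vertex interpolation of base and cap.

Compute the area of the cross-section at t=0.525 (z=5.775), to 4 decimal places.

Cross-section at t=0.525: each vertex is (1-t)·p0[i] + t·p1[i].
  v1: (1-0.525)·(-1.57,3.63) + 0.525·(-4.02,8.36) = (-2.8563,6.1132)
  v2: (1-0.525)·(-3.24,2.33) + 0.525·(-8.88,7.14) = (-6.2010,4.8552)
  v3: (1-0.525)·(2.06,-2.02) + 0.525·(3.64,-3.09) = (2.8895,-2.5817)
Shoelace sum Σ(x_i·y_{i+1} − x_{i+1}·y_i):
  i=1: -2.8563·4.8552 − -6.2010·6.1132 = +24.0405 (running +24.0405)
  i=2: -6.2010·-2.5817 − 2.8895·4.8552 = +1.9802 (running +26.0206)
  i=3: 2.8895·6.1132 − -2.8563·-2.5817 = +10.2901 (running +36.3108)
Area = |Σ|/2 = |36.3108|/2 = 18.1554

Area at t=0.525: 18.1554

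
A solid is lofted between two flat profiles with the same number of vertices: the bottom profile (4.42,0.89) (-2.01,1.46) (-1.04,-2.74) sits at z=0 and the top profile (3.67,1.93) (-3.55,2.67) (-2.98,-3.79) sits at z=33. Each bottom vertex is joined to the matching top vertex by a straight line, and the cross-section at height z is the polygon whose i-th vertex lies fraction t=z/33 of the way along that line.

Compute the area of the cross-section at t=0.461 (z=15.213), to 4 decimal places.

Cross-section at t=0.461: each vertex is (1-t)·p0[i] + t·p1[i].
  v1: (1-0.461)·(4.42,0.89) + 0.461·(3.67,1.93) = (4.0742,1.3694)
  v2: (1-0.461)·(-2.01,1.46) + 0.461·(-3.55,2.67) = (-2.7199,2.0178)
  v3: (1-0.461)·(-1.04,-2.74) + 0.461·(-2.98,-3.79) = (-1.9343,-3.2241)
Shoelace sum Σ(x_i·y_{i+1} − x_{i+1}·y_i):
  i=1: 4.0742·2.0178 − -2.7199·1.3694 = +11.9459 (running +11.9459)
  i=2: -2.7199·-3.2241 − -1.9343·2.0178 = +12.6724 (running +24.6182)
  i=3: -1.9343·1.3694 − 4.0742·-3.2241 = +10.4866 (running +35.1048)
Area = |Σ|/2 = |35.1048|/2 = 17.5524

Area at t=0.461: 17.5524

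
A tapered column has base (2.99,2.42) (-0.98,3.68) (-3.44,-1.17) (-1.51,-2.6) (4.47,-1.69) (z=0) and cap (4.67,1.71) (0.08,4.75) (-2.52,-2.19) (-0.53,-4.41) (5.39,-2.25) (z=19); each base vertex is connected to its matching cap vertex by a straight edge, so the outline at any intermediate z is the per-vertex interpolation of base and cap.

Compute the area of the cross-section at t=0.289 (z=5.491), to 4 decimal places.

Area at t=0.289: 35.5547

Cross-section at t=0.289: each vertex is (1-t)·p0[i] + t·p1[i].
  v1: (1-0.289)·(2.99,2.42) + 0.289·(4.67,1.71) = (3.4755,2.2148)
  v2: (1-0.289)·(-0.98,3.68) + 0.289·(0.08,4.75) = (-0.6737,3.9892)
  v3: (1-0.289)·(-3.44,-1.17) + 0.289·(-2.52,-2.19) = (-3.1741,-1.4648)
  v4: (1-0.289)·(-1.51,-2.6) + 0.289·(-0.53,-4.41) = (-1.2268,-3.1231)
  v5: (1-0.289)·(4.47,-1.69) + 0.289·(5.39,-2.25) = (4.7359,-1.8518)
Shoelace sum Σ(x_i·y_{i+1} − x_{i+1}·y_i):
  i=1: 3.4755·3.9892 − -0.6737·2.2148 = +15.3567 (running +15.3567)
  i=2: -0.6737·-1.4648 − -3.1741·3.9892 = +13.6491 (running +29.0057)
  i=3: -3.1741·-3.1231 − -1.2268·-1.4648 = +8.1161 (running +37.1218)
  i=4: -1.2268·-1.8518 − 4.7359·-3.1231 = +17.0624 (running +54.1842)
  i=5: 4.7359·2.2148 − 3.4755·-1.8518 = +16.9252 (running +71.1094)
Area = |Σ|/2 = |71.1094|/2 = 35.5547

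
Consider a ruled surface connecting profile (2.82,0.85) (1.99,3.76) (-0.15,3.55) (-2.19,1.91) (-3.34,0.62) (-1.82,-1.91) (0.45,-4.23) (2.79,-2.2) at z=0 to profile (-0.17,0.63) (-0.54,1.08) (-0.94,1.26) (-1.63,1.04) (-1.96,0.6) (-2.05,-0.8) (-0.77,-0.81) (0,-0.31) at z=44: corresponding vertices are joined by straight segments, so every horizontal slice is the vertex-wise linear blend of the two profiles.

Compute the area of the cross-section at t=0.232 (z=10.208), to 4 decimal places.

Area at t=0.232: 22.8786

Cross-section at t=0.232: each vertex is (1-t)·p0[i] + t·p1[i].
  v1: (1-0.232)·(2.82,0.85) + 0.232·(-0.17,0.63) = (2.1263,0.7990)
  v2: (1-0.232)·(1.99,3.76) + 0.232·(-0.54,1.08) = (1.4030,3.1382)
  v3: (1-0.232)·(-0.15,3.55) + 0.232·(-0.94,1.26) = (-0.3333,3.0187)
  v4: (1-0.232)·(-2.19,1.91) + 0.232·(-1.63,1.04) = (-2.0601,1.7082)
  v5: (1-0.232)·(-3.34,0.62) + 0.232·(-1.96,0.6) = (-3.0198,0.6154)
  v6: (1-0.232)·(-1.82,-1.91) + 0.232·(-2.05,-0.8) = (-1.8734,-1.6525)
  v7: (1-0.232)·(0.45,-4.23) + 0.232·(-0.77,-0.81) = (0.1670,-3.4366)
  v8: (1-0.232)·(2.79,-2.2) + 0.232·(0,-0.31) = (2.1427,-1.7615)
Shoelace sum Σ(x_i·y_{i+1} − x_{i+1}·y_i):
  i=1: 2.1263·3.1382 − 1.4030·0.7990 = +5.5519 (running +5.5519)
  i=2: 1.4030·3.0187 − -0.3333·3.1382 = +5.2813 (running +10.8332)
  i=3: -0.3333·1.7082 − -2.0601·3.0187 = +5.6495 (running +16.4827)
  i=4: -2.0601·0.6154 − -3.0198·1.7082 = +3.8907 (running +20.3734)
  i=5: -3.0198·-1.6525 − -1.8734·0.6154 = +6.1430 (running +26.5164)
  i=6: -1.8734·-3.4366 − 0.1670·-1.6525 = +6.7138 (running +33.2302)
  i=7: 0.1670·-1.7615 − 2.1427·-3.4366 = +7.0695 (running +40.2997)
  i=8: 2.1427·0.7990 − 2.1263·-1.7615 = +5.4575 (running +45.7572)
Area = |Σ|/2 = |45.7572|/2 = 22.8786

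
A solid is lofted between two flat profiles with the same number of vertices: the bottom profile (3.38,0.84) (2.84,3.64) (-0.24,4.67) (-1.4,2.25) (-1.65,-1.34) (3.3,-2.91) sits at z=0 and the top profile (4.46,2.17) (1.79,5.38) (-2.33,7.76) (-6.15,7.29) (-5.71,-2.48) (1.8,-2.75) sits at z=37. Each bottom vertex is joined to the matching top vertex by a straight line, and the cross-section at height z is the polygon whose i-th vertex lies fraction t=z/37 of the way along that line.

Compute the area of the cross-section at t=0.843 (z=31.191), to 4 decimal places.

Area at t=0.843: 74.4433

Cross-section at t=0.843: each vertex is (1-t)·p0[i] + t·p1[i].
  v1: (1-0.843)·(3.38,0.84) + 0.843·(4.46,2.17) = (4.2904,1.9612)
  v2: (1-0.843)·(2.84,3.64) + 0.843·(1.79,5.38) = (1.9548,5.1068)
  v3: (1-0.843)·(-0.24,4.67) + 0.843·(-2.33,7.76) = (-2.0019,7.2749)
  v4: (1-0.843)·(-1.4,2.25) + 0.843·(-6.15,7.29) = (-5.4043,6.4987)
  v5: (1-0.843)·(-1.65,-1.34) + 0.843·(-5.71,-2.48) = (-5.0726,-2.3010)
  v6: (1-0.843)·(3.3,-2.91) + 0.843·(1.8,-2.75) = (2.0355,-2.7751)
Shoelace sum Σ(x_i·y_{i+1} − x_{i+1}·y_i):
  i=1: 4.2904·5.1068 − 1.9548·1.9612 = +18.0767 (running +18.0767)
  i=2: 1.9548·7.2749 − -2.0019·5.1068 = +24.4445 (running +42.5211)
  i=3: -2.0019·6.4987 − -5.4043·7.2749 = +26.3056 (running +68.8268)
  i=4: -5.4043·-2.3010 − -5.0726·6.4987 = +45.4006 (running +114.2273)
  i=5: -5.0726·-2.7751 − 2.0355·-2.3010 = +18.7607 (running +132.9881)
  i=6: 2.0355·1.9612 − 4.2904·-2.7751 = +15.8985 (running +148.8866)
Area = |Σ|/2 = |148.8866|/2 = 74.4433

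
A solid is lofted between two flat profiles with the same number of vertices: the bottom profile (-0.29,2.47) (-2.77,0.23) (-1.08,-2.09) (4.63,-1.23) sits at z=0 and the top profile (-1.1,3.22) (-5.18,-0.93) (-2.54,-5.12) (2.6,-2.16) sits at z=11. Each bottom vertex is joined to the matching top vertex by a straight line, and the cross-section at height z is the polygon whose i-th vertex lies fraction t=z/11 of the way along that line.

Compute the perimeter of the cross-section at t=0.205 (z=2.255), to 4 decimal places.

Perimeter at t=0.205: 19.0618

Cross-section at t=0.205: each vertex is (1-t)·p0[i] + t·p1[i].
  v1: (1-0.205)·(-0.29,2.47) + 0.205·(-1.1,3.22) = (-0.4561,2.6238)
  v2: (1-0.205)·(-2.77,0.23) + 0.205·(-5.18,-0.93) = (-3.2641,-0.0078)
  v3: (1-0.205)·(-1.08,-2.09) + 0.205·(-2.54,-5.12) = (-1.3793,-2.7111)
  v4: (1-0.205)·(4.63,-1.23) + 0.205·(2.6,-2.16) = (4.2138,-1.4206)
Perimeter = Σ |v_{i+1} − v_i|:
  edge 1→2: √(-2.8080² + -2.6316²) = 3.8484 (running 3.8484)
  edge 2→3: √(1.8847² + -2.7033²) = 3.2955 (running 7.1439)
  edge 3→4: √(5.5931² + 1.2905²) = 5.7401 (running 12.8840)
  edge 4→1: √(-4.6699² + 4.0444²) = 6.1778 (running 19.0618)
Perimeter = 19.0618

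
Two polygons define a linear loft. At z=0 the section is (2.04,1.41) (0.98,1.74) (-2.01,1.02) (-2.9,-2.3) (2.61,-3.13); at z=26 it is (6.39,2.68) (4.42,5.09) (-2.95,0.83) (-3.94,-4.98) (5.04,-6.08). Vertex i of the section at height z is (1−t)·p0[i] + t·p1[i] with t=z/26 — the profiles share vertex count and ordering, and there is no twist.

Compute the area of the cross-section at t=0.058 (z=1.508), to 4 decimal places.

Cross-section at t=0.058: each vertex is (1-t)·p0[i] + t·p1[i].
  v1: (1-0.058)·(2.04,1.41) + 0.058·(6.39,2.68) = (2.2923,1.4837)
  v2: (1-0.058)·(0.98,1.74) + 0.058·(4.42,5.09) = (1.1795,1.9343)
  v3: (1-0.058)·(-2.01,1.02) + 0.058·(-2.95,0.83) = (-2.0645,1.0090)
  v4: (1-0.058)·(-2.9,-2.3) + 0.058·(-3.94,-4.98) = (-2.9603,-2.4554)
  v5: (1-0.058)·(2.61,-3.13) + 0.058·(5.04,-6.08) = (2.7509,-3.3011)
Shoelace sum Σ(x_i·y_{i+1} − x_{i+1}·y_i):
  i=1: 2.2923·1.9343 − 1.1795·1.4837 = +2.6840 (running +2.6840)
  i=2: 1.1795·1.0090 − -2.0645·1.9343 = +5.1835 (running +7.8675)
  i=3: -2.0645·-2.4554 − -2.9603·1.0090 = +8.0562 (running +15.9237)
  i=4: -2.9603·-3.3011 − 2.7509·-2.4554 = +16.5271 (running +32.4508)
  i=5: 2.7509·1.4837 − 2.2923·-3.3011 = +11.6486 (running +44.0994)
Area = |Σ|/2 = |44.0994|/2 = 22.0497

Area at t=0.058: 22.0497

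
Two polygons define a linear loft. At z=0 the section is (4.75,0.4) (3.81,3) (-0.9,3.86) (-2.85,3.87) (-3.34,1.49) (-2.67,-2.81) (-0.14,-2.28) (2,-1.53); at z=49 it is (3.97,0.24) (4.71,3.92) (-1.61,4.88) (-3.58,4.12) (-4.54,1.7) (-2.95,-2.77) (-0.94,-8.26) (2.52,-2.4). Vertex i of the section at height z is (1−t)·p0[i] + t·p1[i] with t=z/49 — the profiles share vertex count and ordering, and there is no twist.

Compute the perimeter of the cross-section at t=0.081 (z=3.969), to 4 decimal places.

Cross-section at t=0.081: each vertex is (1-t)·p0[i] + t·p1[i].
  v1: (1-0.081)·(4.75,0.4) + 0.081·(3.97,0.24) = (4.6868,0.3870)
  v2: (1-0.081)·(3.81,3) + 0.081·(4.71,3.92) = (3.8829,3.0745)
  v3: (1-0.081)·(-0.9,3.86) + 0.081·(-1.61,4.88) = (-0.9575,3.9426)
  v4: (1-0.081)·(-2.85,3.87) + 0.081·(-3.58,4.12) = (-2.9091,3.8903)
  v5: (1-0.081)·(-3.34,1.49) + 0.081·(-4.54,1.7) = (-3.4372,1.5070)
  v6: (1-0.081)·(-2.67,-2.81) + 0.081·(-2.95,-2.77) = (-2.6927,-2.8068)
  v7: (1-0.081)·(-0.14,-2.28) + 0.081·(-0.94,-8.26) = (-0.2048,-2.7644)
  v8: (1-0.081)·(2,-1.53) + 0.081·(2.52,-2.4) = (2.0421,-1.6005)
Perimeter = Σ |v_{i+1} − v_i|:
  edge 1→2: √(-0.8039² + 2.6875²) = 2.8051 (running 2.8051)
  edge 2→3: √(-4.8404² + 0.8681²) = 4.9176 (running 7.7228)
  edge 3→4: √(-1.9516² + -0.0524²) = 1.9523 (running 9.6751)
  edge 4→5: √(-0.5281² + -2.3832²) = 2.4410 (running 12.1161)
  edge 5→6: √(0.7445² + -4.3138²) = 4.3775 (running 16.4937)
  edge 6→7: √(2.4879² + 0.0424²) = 2.4882 (running 18.9819)
  edge 7→8: √(2.2469² + 1.1639²) = 2.5305 (running 21.5124)
  edge 8→1: √(2.6447² + 1.9875²) = 3.3083 (running 24.8207)
Perimeter = 24.8207

Perimeter at t=0.081: 24.8207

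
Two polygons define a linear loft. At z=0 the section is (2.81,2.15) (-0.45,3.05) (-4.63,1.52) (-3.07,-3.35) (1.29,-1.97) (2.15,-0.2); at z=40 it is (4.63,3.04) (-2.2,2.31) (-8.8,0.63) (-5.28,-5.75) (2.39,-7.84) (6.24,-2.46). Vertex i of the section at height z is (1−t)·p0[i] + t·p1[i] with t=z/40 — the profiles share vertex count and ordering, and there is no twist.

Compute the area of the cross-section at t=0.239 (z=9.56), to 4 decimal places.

Area at t=0.239: 45.3032

Cross-section at t=0.239: each vertex is (1-t)·p0[i] + t·p1[i].
  v1: (1-0.239)·(2.81,2.15) + 0.239·(4.63,3.04) = (3.2450,2.3627)
  v2: (1-0.239)·(-0.45,3.05) + 0.239·(-2.2,2.31) = (-0.8683,2.8731)
  v3: (1-0.239)·(-4.63,1.52) + 0.239·(-8.8,0.63) = (-5.6266,1.3073)
  v4: (1-0.239)·(-3.07,-3.35) + 0.239·(-5.28,-5.75) = (-3.5982,-3.9236)
  v5: (1-0.239)·(1.29,-1.97) + 0.239·(2.39,-7.84) = (1.5529,-3.3729)
  v6: (1-0.239)·(2.15,-0.2) + 0.239·(6.24,-2.46) = (3.1275,-0.7401)
Shoelace sum Σ(x_i·y_{i+1} − x_{i+1}·y_i):
  i=1: 3.2450·2.8731 − -0.8683·2.3627 = +11.3747 (running +11.3747)
  i=2: -0.8683·1.3073 − -5.6266·2.8731 = +15.0310 (running +26.4057)
  i=3: -5.6266·-3.9236 − -3.5982·1.3073 = +26.7805 (running +53.1863)
  i=4: -3.5982·-3.3729 − 1.5529·-3.9236 = +18.2294 (running +71.4157)
  i=5: 1.5529·-0.7401 − 3.1275·-3.3729 = +9.3995 (running +80.8152)
  i=6: 3.1275·2.3627 − 3.2450·-0.7401 = +9.7911 (running +90.6063)
Area = |Σ|/2 = |90.6063|/2 = 45.3032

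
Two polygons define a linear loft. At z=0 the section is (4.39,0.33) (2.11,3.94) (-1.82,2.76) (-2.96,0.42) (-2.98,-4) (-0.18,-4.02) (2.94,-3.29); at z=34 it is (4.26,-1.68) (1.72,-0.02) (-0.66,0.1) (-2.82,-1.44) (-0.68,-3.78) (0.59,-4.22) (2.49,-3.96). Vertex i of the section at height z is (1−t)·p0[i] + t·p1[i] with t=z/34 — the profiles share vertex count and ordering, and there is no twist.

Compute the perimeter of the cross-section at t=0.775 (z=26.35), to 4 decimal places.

Perimeter at t=0.775: 18.7744

Cross-section at t=0.775: each vertex is (1-t)·p0[i] + t·p1[i].
  v1: (1-0.775)·(4.39,0.33) + 0.775·(4.26,-1.68) = (4.2893,-1.2278)
  v2: (1-0.775)·(2.11,3.94) + 0.775·(1.72,-0.02) = (1.8077,0.8710)
  v3: (1-0.775)·(-1.82,2.76) + 0.775·(-0.66,0.1) = (-0.9210,0.6985)
  v4: (1-0.775)·(-2.96,0.42) + 0.775·(-2.82,-1.44) = (-2.8515,-1.0215)
  v5: (1-0.775)·(-2.98,-4) + 0.775·(-0.68,-3.78) = (-1.1975,-3.8295)
  v6: (1-0.775)·(-0.18,-4.02) + 0.775·(0.59,-4.22) = (0.4168,-4.1750)
  v7: (1-0.775)·(2.94,-3.29) + 0.775·(2.49,-3.96) = (2.5913,-3.8093)
Perimeter = Σ |v_{i+1} − v_i|:
  edge 1→2: √(-2.4815² + 2.0987²) = 3.2500 (running 3.2500)
  edge 2→3: √(-2.7287² + -0.1725²) = 2.7342 (running 5.9842)
  edge 3→4: √(-1.9305² + -1.7200²) = 2.5856 (running 8.5698)
  edge 4→5: √(1.6540² + -2.8080²) = 3.2589 (running 11.8287)
  edge 5→6: √(1.6142² + -0.3455²) = 1.6508 (running 13.4795)
  edge 6→7: √(2.1745² + 0.3657²) = 2.2050 (running 15.6846)
  edge 7→1: √(1.6980² + 2.5815²) = 3.0899 (running 18.7744)
Perimeter = 18.7744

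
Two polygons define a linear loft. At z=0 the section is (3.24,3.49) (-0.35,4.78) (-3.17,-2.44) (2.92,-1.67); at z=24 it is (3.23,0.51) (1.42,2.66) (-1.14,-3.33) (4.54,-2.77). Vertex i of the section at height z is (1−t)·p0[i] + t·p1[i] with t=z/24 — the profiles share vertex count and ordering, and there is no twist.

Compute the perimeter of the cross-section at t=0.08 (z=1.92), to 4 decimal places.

Cross-section at t=0.08: each vertex is (1-t)·p0[i] + t·p1[i].
  v1: (1-0.08)·(3.24,3.49) + 0.08·(3.23,0.51) = (3.2392,3.2516)
  v2: (1-0.08)·(-0.35,4.78) + 0.08·(1.42,2.66) = (-0.2084,4.6104)
  v3: (1-0.08)·(-3.17,-2.44) + 0.08·(-1.14,-3.33) = (-3.0076,-2.5112)
  v4: (1-0.08)·(2.92,-1.67) + 0.08·(4.54,-2.77) = (3.0496,-1.7580)
Perimeter = Σ |v_{i+1} − v_i|:
  edge 1→2: √(-3.4476² + 1.3588²) = 3.7057 (running 3.7057)
  edge 2→3: √(-2.7992² + -7.1216²) = 7.6520 (running 11.3577)
  edge 3→4: √(6.0572² + 0.7532²) = 6.1038 (running 17.4615)
  edge 4→1: √(0.1896² + 5.0096²) = 5.0132 (running 22.4747)
Perimeter = 22.4747

Perimeter at t=0.08: 22.4747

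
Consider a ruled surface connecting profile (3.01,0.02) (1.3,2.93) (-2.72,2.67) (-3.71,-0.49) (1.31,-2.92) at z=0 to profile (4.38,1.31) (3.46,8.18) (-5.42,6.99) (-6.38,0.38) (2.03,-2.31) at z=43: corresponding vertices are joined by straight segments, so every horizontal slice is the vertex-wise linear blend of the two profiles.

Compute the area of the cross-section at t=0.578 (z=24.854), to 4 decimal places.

Area at t=0.578: 55.5303

Cross-section at t=0.578: each vertex is (1-t)·p0[i] + t·p1[i].
  v1: (1-0.578)·(3.01,0.02) + 0.578·(4.38,1.31) = (3.8019,0.7656)
  v2: (1-0.578)·(1.3,2.93) + 0.578·(3.46,8.18) = (2.5485,5.9645)
  v3: (1-0.578)·(-2.72,2.67) + 0.578·(-5.42,6.99) = (-4.2806,5.1670)
  v4: (1-0.578)·(-3.71,-0.49) + 0.578·(-6.38,0.38) = (-5.2533,0.0129)
  v5: (1-0.578)·(1.31,-2.92) + 0.578·(2.03,-2.31) = (1.7262,-2.5674)
Shoelace sum Σ(x_i·y_{i+1} − x_{i+1}·y_i):
  i=1: 3.8019·5.9645 − 2.5485·0.7656 = +20.7250 (running +20.7250)
  i=2: 2.5485·5.1670 − -4.2806·5.9645 = +38.6995 (running +59.4246)
  i=3: -4.2806·0.0129 − -5.2533·5.1670 = +27.0883 (running +86.5129)
  i=4: -5.2533·-2.5674 − 1.7262·0.0129 = +13.4651 (running +99.9780)
  i=5: 1.7262·0.7656 − 3.8019·-2.5674 = +11.0826 (running +111.0606)
Area = |Σ|/2 = |111.0606|/2 = 55.5303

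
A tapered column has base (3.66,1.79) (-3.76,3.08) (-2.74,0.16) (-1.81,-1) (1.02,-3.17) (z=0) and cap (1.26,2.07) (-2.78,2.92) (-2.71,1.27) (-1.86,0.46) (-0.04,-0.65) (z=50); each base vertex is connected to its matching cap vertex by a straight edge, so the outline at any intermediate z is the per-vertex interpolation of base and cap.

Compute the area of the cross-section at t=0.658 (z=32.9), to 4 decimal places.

Area at t=0.658: 12.9937

Cross-section at t=0.658: each vertex is (1-t)·p0[i] + t·p1[i].
  v1: (1-0.658)·(3.66,1.79) + 0.658·(1.26,2.07) = (2.0808,1.9742)
  v2: (1-0.658)·(-3.76,3.08) + 0.658·(-2.78,2.92) = (-3.1152,2.9747)
  v3: (1-0.658)·(-2.74,0.16) + 0.658·(-2.71,1.27) = (-2.7203,0.8904)
  v4: (1-0.658)·(-1.81,-1) + 0.658·(-1.86,0.46) = (-1.8429,-0.0393)
  v5: (1-0.658)·(1.02,-3.17) + 0.658·(-0.04,-0.65) = (0.3225,-1.5118)
Shoelace sum Σ(x_i·y_{i+1} − x_{i+1}·y_i):
  i=1: 2.0808·2.9747 − -3.1152·1.9742 = +12.3399 (running +12.3399)
  i=2: -3.1152·0.8904 − -2.7203·2.9747 = +5.3183 (running +17.6582)
  i=3: -2.7203·-0.0393 − -1.8429·0.8904 = +1.7478 (running +19.4060)
  i=4: -1.8429·-1.5118 − 0.3225·-0.0393 = +2.7989 (running +22.2049)
  i=5: 0.3225·1.9742 − 2.0808·-1.5118 = +3.7826 (running +25.9875)
Area = |Σ|/2 = |25.9875|/2 = 12.9937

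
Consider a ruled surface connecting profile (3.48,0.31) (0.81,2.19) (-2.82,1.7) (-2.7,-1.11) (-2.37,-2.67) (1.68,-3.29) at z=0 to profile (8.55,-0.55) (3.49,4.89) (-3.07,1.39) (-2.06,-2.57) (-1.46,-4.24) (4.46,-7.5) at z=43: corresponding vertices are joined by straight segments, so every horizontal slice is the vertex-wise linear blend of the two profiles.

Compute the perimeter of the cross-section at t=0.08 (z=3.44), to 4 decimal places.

Cross-section at t=0.08: each vertex is (1-t)·p0[i] + t·p1[i].
  v1: (1-0.08)·(3.48,0.31) + 0.08·(8.55,-0.55) = (3.8856,0.2412)
  v2: (1-0.08)·(0.81,2.19) + 0.08·(3.49,4.89) = (1.0244,2.4060)
  v3: (1-0.08)·(-2.82,1.7) + 0.08·(-3.07,1.39) = (-2.8400,1.6752)
  v4: (1-0.08)·(-2.7,-1.11) + 0.08·(-2.06,-2.57) = (-2.6488,-1.2268)
  v5: (1-0.08)·(-2.37,-2.67) + 0.08·(-1.46,-4.24) = (-2.2972,-2.7956)
  v6: (1-0.08)·(1.68,-3.29) + 0.08·(4.46,-7.5) = (1.9024,-3.6268)
Perimeter = Σ |v_{i+1} − v_i|:
  edge 1→2: √(-2.8612² + 2.1648²) = 3.5879 (running 3.5879)
  edge 2→3: √(-3.8644² + -0.7308²) = 3.9329 (running 7.5208)
  edge 3→4: √(0.1912² + -2.9020²) = 2.9083 (running 10.4291)
  edge 4→5: √(0.3516² + -1.5688²) = 1.6077 (running 12.0368)
  edge 5→6: √(4.1996² + -0.8312²) = 4.2811 (running 16.3178)
  edge 6→1: √(1.9832² + 3.8680²) = 4.3468 (running 20.6646)
Perimeter = 20.6646

Perimeter at t=0.08: 20.6646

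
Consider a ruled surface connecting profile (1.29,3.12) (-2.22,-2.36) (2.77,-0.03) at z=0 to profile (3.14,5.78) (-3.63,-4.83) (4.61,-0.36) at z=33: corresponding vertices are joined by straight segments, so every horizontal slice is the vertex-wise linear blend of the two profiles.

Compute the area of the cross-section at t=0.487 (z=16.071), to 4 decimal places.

Cross-section at t=0.487: each vertex is (1-t)·p0[i] + t·p1[i].
  v1: (1-0.487)·(1.29,3.12) + 0.487·(3.14,5.78) = (2.1909,4.4154)
  v2: (1-0.487)·(-2.22,-2.36) + 0.487·(-3.63,-4.83) = (-2.9067,-3.5629)
  v3: (1-0.487)·(2.77,-0.03) + 0.487·(4.61,-0.36) = (3.6661,-0.1907)
Shoelace sum Σ(x_i·y_{i+1} − x_{i+1}·y_i):
  i=1: 2.1909·-3.5629 − -2.9067·4.4154 = +5.0281 (running +5.0281)
  i=2: -2.9067·-0.1907 − 3.6661·-3.5629 = +13.6162 (running +18.6442)
  i=3: 3.6661·4.4154 − 2.1909·-0.1907 = +16.6051 (running +35.2493)
Area = |Σ|/2 = |35.2493|/2 = 17.6247

Area at t=0.487: 17.6247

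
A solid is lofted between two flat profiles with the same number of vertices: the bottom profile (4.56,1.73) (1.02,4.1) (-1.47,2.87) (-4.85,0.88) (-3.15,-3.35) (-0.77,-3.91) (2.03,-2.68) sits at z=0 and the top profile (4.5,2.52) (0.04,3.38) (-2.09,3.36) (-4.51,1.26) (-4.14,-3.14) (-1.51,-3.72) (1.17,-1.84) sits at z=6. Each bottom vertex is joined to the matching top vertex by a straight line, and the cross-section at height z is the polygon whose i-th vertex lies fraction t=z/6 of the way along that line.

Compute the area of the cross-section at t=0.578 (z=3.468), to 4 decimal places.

Area at t=0.578: 43.8196

Cross-section at t=0.578: each vertex is (1-t)·p0[i] + t·p1[i].
  v1: (1-0.578)·(4.56,1.73) + 0.578·(4.5,2.52) = (4.5253,2.1866)
  v2: (1-0.578)·(1.02,4.1) + 0.578·(0.04,3.38) = (0.4536,3.6838)
  v3: (1-0.578)·(-1.47,2.87) + 0.578·(-2.09,3.36) = (-1.8284,3.1532)
  v4: (1-0.578)·(-4.85,0.88) + 0.578·(-4.51,1.26) = (-4.6535,1.0996)
  v5: (1-0.578)·(-3.15,-3.35) + 0.578·(-4.14,-3.14) = (-3.7222,-3.2286)
  v6: (1-0.578)·(-0.77,-3.91) + 0.578·(-1.51,-3.72) = (-1.1977,-3.8002)
  v7: (1-0.578)·(2.03,-2.68) + 0.578·(1.17,-1.84) = (1.5329,-2.1945)
Shoelace sum Σ(x_i·y_{i+1} − x_{i+1}·y_i):
  i=1: 4.5253·3.6838 − 0.4536·2.1866 = +15.6788 (running +15.6788)
  i=2: 0.4536·3.1532 − -1.8284·3.6838 = +8.1656 (running +23.8444)
  i=3: -1.8284·1.0996 − -4.6535·3.1532 = +12.6629 (running +36.5073)
  i=4: -4.6535·-3.2286 − -3.7222·1.0996 = +19.1174 (running +55.6247)
  i=5: -3.7222·-3.8002 − -1.1977·-3.2286 = +10.2781 (running +65.9028)
  i=6: -1.1977·-2.1945 − 1.5329·-3.8002 = +8.4537 (running +74.3565)
  i=7: 1.5329·2.1866 − 4.5253·-2.1945 = +13.2826 (running +87.6392)
Area = |Σ|/2 = |87.6392|/2 = 43.8196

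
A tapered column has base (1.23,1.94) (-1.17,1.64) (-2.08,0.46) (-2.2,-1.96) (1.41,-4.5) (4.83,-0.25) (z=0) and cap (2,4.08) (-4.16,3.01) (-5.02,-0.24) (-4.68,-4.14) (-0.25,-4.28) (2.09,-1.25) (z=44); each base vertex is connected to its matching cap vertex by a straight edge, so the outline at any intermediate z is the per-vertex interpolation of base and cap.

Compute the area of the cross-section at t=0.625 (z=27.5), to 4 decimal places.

Area at t=0.625: 39.8141

Cross-section at t=0.625: each vertex is (1-t)·p0[i] + t·p1[i].
  v1: (1-0.625)·(1.23,1.94) + 0.625·(2,4.08) = (1.7112,3.2775)
  v2: (1-0.625)·(-1.17,1.64) + 0.625·(-4.16,3.01) = (-3.0388,2.4962)
  v3: (1-0.625)·(-2.08,0.46) + 0.625·(-5.02,-0.24) = (-3.9175,0.0225)
  v4: (1-0.625)·(-2.2,-1.96) + 0.625·(-4.68,-4.14) = (-3.7500,-3.3225)
  v5: (1-0.625)·(1.41,-4.5) + 0.625·(-0.25,-4.28) = (0.3725,-4.3625)
  v6: (1-0.625)·(4.83,-0.25) + 0.625·(2.09,-1.25) = (3.1175,-0.8750)
Shoelace sum Σ(x_i·y_{i+1} − x_{i+1}·y_i):
  i=1: 1.7112·2.4962 − -3.0388·3.2775 = +14.2312 (running +14.2312)
  i=2: -3.0388·0.0225 − -3.9175·2.4962 = +9.7107 (running +23.9419)
  i=3: -3.9175·-3.3225 − -3.7500·0.0225 = +13.1003 (running +37.0422)
  i=4: -3.7500·-4.3625 − 0.3725·-3.3225 = +17.5970 (running +54.6392)
  i=5: 0.3725·-0.8750 − 3.1175·-4.3625 = +13.2742 (running +67.9133)
  i=6: 3.1175·3.2775 − 1.7112·-0.8750 = +11.7149 (running +79.6283)
Area = |Σ|/2 = |79.6283|/2 = 39.8141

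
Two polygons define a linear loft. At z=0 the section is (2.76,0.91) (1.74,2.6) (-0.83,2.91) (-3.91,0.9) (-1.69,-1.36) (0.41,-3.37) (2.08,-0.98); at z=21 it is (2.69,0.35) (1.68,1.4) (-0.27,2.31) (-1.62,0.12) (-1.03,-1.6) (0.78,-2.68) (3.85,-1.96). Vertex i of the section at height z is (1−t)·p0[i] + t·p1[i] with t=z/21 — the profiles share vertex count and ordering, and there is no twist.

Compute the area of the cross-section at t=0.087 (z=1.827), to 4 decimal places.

Area at t=0.087: 23.2593

Cross-section at t=0.087: each vertex is (1-t)·p0[i] + t·p1[i].
  v1: (1-0.087)·(2.76,0.91) + 0.087·(2.69,0.35) = (2.7539,0.8613)
  v2: (1-0.087)·(1.74,2.6) + 0.087·(1.68,1.4) = (1.7348,2.4956)
  v3: (1-0.087)·(-0.83,2.91) + 0.087·(-0.27,2.31) = (-0.7813,2.8578)
  v4: (1-0.087)·(-3.91,0.9) + 0.087·(-1.62,0.12) = (-3.7108,0.8321)
  v5: (1-0.087)·(-1.69,-1.36) + 0.087·(-1.03,-1.6) = (-1.6326,-1.3809)
  v6: (1-0.087)·(0.41,-3.37) + 0.087·(0.78,-2.68) = (0.4422,-3.3100)
  v7: (1-0.087)·(2.08,-0.98) + 0.087·(3.85,-1.96) = (2.2340,-1.0653)
Shoelace sum Σ(x_i·y_{i+1} − x_{i+1}·y_i):
  i=1: 2.7539·2.4956 − 1.7348·0.8613 = +5.3785 (running +5.3785)
  i=2: 1.7348·2.8578 − -0.7813·2.4956 = +6.9074 (running +12.2859)
  i=3: -0.7813·0.8321 − -3.7108·2.8578 = +9.9545 (running +22.2404)
  i=4: -3.7108·-1.3809 − -1.6326·0.8321 = +6.4827 (running +28.7231)
  i=5: -1.6326·-3.3100 − 0.4422·-1.3809 = +6.0144 (running +34.7375)
  i=6: 0.4422·-1.0653 − 2.2340·-3.3100 = +6.9234 (running +41.6609)
  i=7: 2.2340·0.8613 − 2.7539·-1.0653 = +4.8577 (running +46.5186)
Area = |Σ|/2 = |46.5186|/2 = 23.2593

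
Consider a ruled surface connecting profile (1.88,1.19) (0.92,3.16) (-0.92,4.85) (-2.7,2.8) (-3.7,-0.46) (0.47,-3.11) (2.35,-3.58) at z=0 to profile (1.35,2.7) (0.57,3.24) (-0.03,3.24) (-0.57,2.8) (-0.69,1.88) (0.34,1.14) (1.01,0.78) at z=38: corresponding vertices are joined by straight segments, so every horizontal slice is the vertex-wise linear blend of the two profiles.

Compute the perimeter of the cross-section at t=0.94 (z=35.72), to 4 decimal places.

Cross-section at t=0.94: each vertex is (1-t)·p0[i] + t·p1[i].
  v1: (1-0.94)·(1.88,1.19) + 0.94·(1.35,2.7) = (1.3818,2.6094)
  v2: (1-0.94)·(0.92,3.16) + 0.94·(0.57,3.24) = (0.5910,3.2352)
  v3: (1-0.94)·(-0.92,4.85) + 0.94·(-0.03,3.24) = (-0.0834,3.3366)
  v4: (1-0.94)·(-2.7,2.8) + 0.94·(-0.57,2.8) = (-0.6978,2.8000)
  v5: (1-0.94)·(-3.7,-0.46) + 0.94·(-0.69,1.88) = (-0.8706,1.7396)
  v6: (1-0.94)·(0.47,-3.11) + 0.94·(0.34,1.14) = (0.3478,0.8850)
  v7: (1-0.94)·(2.35,-3.58) + 0.94·(1.01,0.78) = (1.0904,0.5184)
Perimeter = Σ |v_{i+1} − v_i|:
  edge 1→2: √(-0.7908² + 0.6258²) = 1.0085 (running 1.0085)
  edge 2→3: √(-0.6744² + 0.1014²) = 0.6820 (running 1.6904)
  edge 3→4: √(-0.6144² + -0.5366²) = 0.8157 (running 2.5062)
  edge 4→5: √(-0.1728² + -1.0604²) = 1.0744 (running 3.5806)
  edge 5→6: √(1.2184² + -0.8546²) = 1.4882 (running 5.0688)
  edge 6→7: √(0.7426² + -0.3666²) = 0.8282 (running 5.8970)
  edge 7→1: √(0.2914² + 2.0910²) = 2.1112 (running 8.0082)
Perimeter = 8.0082

Perimeter at t=0.94: 8.0082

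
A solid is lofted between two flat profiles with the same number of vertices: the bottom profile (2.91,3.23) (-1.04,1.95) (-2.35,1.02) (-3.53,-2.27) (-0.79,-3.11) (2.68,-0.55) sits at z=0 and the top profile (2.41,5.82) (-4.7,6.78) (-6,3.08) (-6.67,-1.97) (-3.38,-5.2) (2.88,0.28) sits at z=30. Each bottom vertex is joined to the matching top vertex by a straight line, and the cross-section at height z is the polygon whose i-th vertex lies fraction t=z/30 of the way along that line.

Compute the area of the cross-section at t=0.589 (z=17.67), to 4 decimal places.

Area at t=0.589: 53.9340

Cross-section at t=0.589: each vertex is (1-t)·p0[i] + t·p1[i].
  v1: (1-0.589)·(2.91,3.23) + 0.589·(2.41,5.82) = (2.6155,4.7555)
  v2: (1-0.589)·(-1.04,1.95) + 0.589·(-4.7,6.78) = (-3.1957,4.7949)
  v3: (1-0.589)·(-2.35,1.02) + 0.589·(-6,3.08) = (-4.4999,2.2333)
  v4: (1-0.589)·(-3.53,-2.27) + 0.589·(-6.67,-1.97) = (-5.3795,-2.0933)
  v5: (1-0.589)·(-0.79,-3.11) + 0.589·(-3.38,-5.2) = (-2.3155,-4.3410)
  v6: (1-0.589)·(2.68,-0.55) + 0.589·(2.88,0.28) = (2.7978,-0.0611)
Shoelace sum Σ(x_i·y_{i+1} − x_{i+1}·y_i):
  i=1: 2.6155·4.7949 − -3.1957·4.7555 = +27.7384 (running +27.7384)
  i=2: -3.1957·2.2333 − -4.4999·4.7949 = +14.4390 (running +42.1774)
  i=3: -4.4999·-2.0933 − -5.3795·2.2333 = +21.4337 (running +63.6111)
  i=4: -5.3795·-4.3410 − -2.3155·-2.0933 = +18.5052 (running +82.1163)
  i=5: -2.3155·-0.0611 − 2.7978·-4.3410 = +12.2868 (running +94.4031)
  i=6: 2.7978·4.7555 − 2.6155·-0.0611 = +13.4649 (running +107.8680)
Area = |Σ|/2 = |107.8680|/2 = 53.9340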